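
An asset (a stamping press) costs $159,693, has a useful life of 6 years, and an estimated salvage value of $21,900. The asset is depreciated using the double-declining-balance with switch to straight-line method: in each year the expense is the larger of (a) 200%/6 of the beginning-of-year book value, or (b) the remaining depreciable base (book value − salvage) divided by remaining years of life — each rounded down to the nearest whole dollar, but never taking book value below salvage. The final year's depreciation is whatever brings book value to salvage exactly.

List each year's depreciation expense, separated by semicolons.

$53,231; $35,487; $23,658; $15,772; $9,645; $0

Depreciable base = $159,693 − $21,900 = $137,793.
Year 1: DB = ⌊$159,693 × 200%/6⌋ = $53,231; SL = ⌊$137,793/6⌋ = $22,965 → take DB $53,231. Book value $106,462.
Year 2: DB = ⌊$106,462 × 200%/6⌋ = $35,487; SL = ⌊$84,562/5⌋ = $16,912 → take DB $35,487. Book value $70,975.
Year 3: DB = ⌊$70,975 × 200%/6⌋ = $23,658; SL = ⌊$49,075/4⌋ = $12,268 → take DB $23,658. Book value $47,317.
Year 4: DB = ⌊$47,317 × 200%/6⌋ = $15,772; SL = ⌊$25,417/3⌋ = $8,472 → take DB $15,772. Book value $31,545.
Year 5: DB = ⌊$31,545 × 200%/6⌋ = $10,515; SL = ⌊$9,645/2⌋ = $4,822 → take DB $10,515, capped at $9,645. Book value $21,900.
Year 6 (final): $21,900 − $21,900 = $0. Book value $21,900.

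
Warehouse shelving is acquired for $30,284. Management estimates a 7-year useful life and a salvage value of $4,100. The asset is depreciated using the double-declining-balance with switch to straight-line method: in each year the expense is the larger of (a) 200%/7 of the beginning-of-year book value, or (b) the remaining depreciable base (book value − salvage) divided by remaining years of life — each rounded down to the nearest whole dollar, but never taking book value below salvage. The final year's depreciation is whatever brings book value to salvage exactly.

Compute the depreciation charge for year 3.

Depreciable base = $30,284 − $4,100 = $26,184.
Year 1: DB = ⌊$30,284 × 200%/7⌋ = $8,652; SL = ⌊$26,184/7⌋ = $3,740 → take DB $8,652. Book value $21,632.
Year 2: DB = ⌊$21,632 × 200%/7⌋ = $6,180; SL = ⌊$17,532/6⌋ = $2,922 → take DB $6,180. Book value $15,452.
Year 3: DB = ⌊$15,452 × 200%/7⌋ = $4,414; SL = ⌊$11,352/5⌋ = $2,270 → take DB $4,414. Book value $11,038.

$4,414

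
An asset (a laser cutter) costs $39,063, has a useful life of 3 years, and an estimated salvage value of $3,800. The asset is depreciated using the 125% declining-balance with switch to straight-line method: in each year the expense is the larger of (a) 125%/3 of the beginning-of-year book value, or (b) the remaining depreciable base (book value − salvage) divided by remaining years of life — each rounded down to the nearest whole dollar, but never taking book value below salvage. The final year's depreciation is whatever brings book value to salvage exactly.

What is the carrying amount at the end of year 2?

Depreciable base = $39,063 − $3,800 = $35,263.
Year 1: DB = ⌊$39,063 × 125%/3⌋ = $16,276; SL = ⌊$35,263/3⌋ = $11,754 → take DB $16,276. Book value $22,787.
Year 2: DB = ⌊$22,787 × 125%/3⌋ = $9,494; SL = ⌊$18,987/2⌋ = $9,493 → take DB $9,494. Book value $13,293.

$13,293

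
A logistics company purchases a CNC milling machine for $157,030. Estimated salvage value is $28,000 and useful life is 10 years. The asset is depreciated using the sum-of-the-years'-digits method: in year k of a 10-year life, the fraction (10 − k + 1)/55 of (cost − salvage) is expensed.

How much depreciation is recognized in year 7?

Depreciable base = $157,030 − $28,000 = $129,030.
Sum of the years' digits = 10+9+8+7+6+5+4+3+2+1 = 55.
Year 1: $129,030 × 10/55 = $23,460. Book value $133,570.
Year 2: $129,030 × 9/55 = $21,114. Book value $112,456.
Year 3: $129,030 × 8/55 = $18,768. Book value $93,688.
Year 4: $129,030 × 7/55 = $16,422. Book value $77,266.
Year 5: $129,030 × 6/55 = $14,076. Book value $63,190.
Year 6: $129,030 × 5/55 = $11,730. Book value $51,460.
Year 7: $129,030 × 4/55 = $9,384. Book value $42,076.

$9,384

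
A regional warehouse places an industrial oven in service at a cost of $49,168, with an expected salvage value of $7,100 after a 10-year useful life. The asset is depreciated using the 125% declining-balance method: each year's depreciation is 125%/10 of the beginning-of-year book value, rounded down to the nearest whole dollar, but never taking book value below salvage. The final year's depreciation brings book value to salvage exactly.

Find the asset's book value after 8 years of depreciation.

Depreciable base = $49,168 − $7,100 = $42,068.
Year 1: ⌊$49,168 × 125%/10⌋ = $6,146. Book value $43,022.
Year 2: ⌊$43,022 × 125%/10⌋ = $5,377. Book value $37,645.
Year 3: ⌊$37,645 × 125%/10⌋ = $4,705. Book value $32,940.
Year 4: ⌊$32,940 × 125%/10⌋ = $4,117. Book value $28,823.
Year 5: ⌊$28,823 × 125%/10⌋ = $3,602. Book value $25,221.
Year 6: ⌊$25,221 × 125%/10⌋ = $3,152. Book value $22,069.
Year 7: ⌊$22,069 × 125%/10⌋ = $2,758. Book value $19,311.
Year 8: ⌊$19,311 × 125%/10⌋ = $2,413. Book value $16,898.

$16,898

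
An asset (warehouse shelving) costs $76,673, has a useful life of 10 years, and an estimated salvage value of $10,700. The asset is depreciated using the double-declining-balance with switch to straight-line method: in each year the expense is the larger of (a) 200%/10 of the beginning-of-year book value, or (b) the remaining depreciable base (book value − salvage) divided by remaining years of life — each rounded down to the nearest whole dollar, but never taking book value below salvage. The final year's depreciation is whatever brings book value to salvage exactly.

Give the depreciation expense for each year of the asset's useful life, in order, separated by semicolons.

Depreciable base = $76,673 − $10,700 = $65,973.
Year 1: DB = ⌊$76,673 × 200%/10⌋ = $15,334; SL = ⌊$65,973/10⌋ = $6,597 → take DB $15,334. Book value $61,339.
Year 2: DB = ⌊$61,339 × 200%/10⌋ = $12,267; SL = ⌊$50,639/9⌋ = $5,626 → take DB $12,267. Book value $49,072.
Year 3: DB = ⌊$49,072 × 200%/10⌋ = $9,814; SL = ⌊$38,372/8⌋ = $4,796 → take DB $9,814. Book value $39,258.
Year 4: DB = ⌊$39,258 × 200%/10⌋ = $7,851; SL = ⌊$28,558/7⌋ = $4,079 → take DB $7,851. Book value $31,407.
Year 5: DB = ⌊$31,407 × 200%/10⌋ = $6,281; SL = ⌊$20,707/6⌋ = $3,451 → take DB $6,281. Book value $25,126.
Year 6: DB = ⌊$25,126 × 200%/10⌋ = $5,025; SL = ⌊$14,426/5⌋ = $2,885 → take DB $5,025. Book value $20,101.
Year 7: DB = ⌊$20,101 × 200%/10⌋ = $4,020; SL = ⌊$9,401/4⌋ = $2,350 → take DB $4,020. Book value $16,081.
Year 8: DB = ⌊$16,081 × 200%/10⌋ = $3,216; SL = ⌊$5,381/3⌋ = $1,793 → take DB $3,216. Book value $12,865.
Year 9: DB = ⌊$12,865 × 200%/10⌋ = $2,573; SL = ⌊$2,165/2⌋ = $1,082 → take DB $2,573, capped at $2,165. Book value $10,700.
Year 10 (final): $10,700 − $10,700 = $0. Book value $10,700.

$15,334; $12,267; $9,814; $7,851; $6,281; $5,025; $4,020; $3,216; $2,165; $0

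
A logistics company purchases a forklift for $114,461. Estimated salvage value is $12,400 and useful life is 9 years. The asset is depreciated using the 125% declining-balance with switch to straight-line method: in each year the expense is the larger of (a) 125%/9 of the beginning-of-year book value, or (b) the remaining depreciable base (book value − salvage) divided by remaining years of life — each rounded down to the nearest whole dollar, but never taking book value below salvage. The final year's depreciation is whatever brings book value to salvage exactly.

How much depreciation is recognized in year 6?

Depreciable base = $114,461 − $12,400 = $102,061.
Year 1: DB = ⌊$114,461 × 125%/9⌋ = $15,897; SL = ⌊$102,061/9⌋ = $11,340 → take DB $15,897. Book value $98,564.
Year 2: DB = ⌊$98,564 × 125%/9⌋ = $13,689; SL = ⌊$86,164/8⌋ = $10,770 → take DB $13,689. Book value $84,875.
Year 3: DB = ⌊$84,875 × 125%/9⌋ = $11,788; SL = ⌊$72,475/7⌋ = $10,353 → take DB $11,788. Book value $73,087.
Year 4: DB = ⌊$73,087 × 125%/9⌋ = $10,150; SL = ⌊$60,687/6⌋ = $10,114 → take DB $10,150. Book value $62,937.
Year 5: DB = ⌊$62,937 × 125%/9⌋ = $8,741; SL = ⌊$50,537/5⌋ = $10,107 → take SL $10,107. Book value $52,830.
Year 6: DB = ⌊$52,830 × 125%/9⌋ = $7,337; SL = ⌊$40,430/4⌋ = $10,107 → take SL $10,107. Book value $42,723.

$10,107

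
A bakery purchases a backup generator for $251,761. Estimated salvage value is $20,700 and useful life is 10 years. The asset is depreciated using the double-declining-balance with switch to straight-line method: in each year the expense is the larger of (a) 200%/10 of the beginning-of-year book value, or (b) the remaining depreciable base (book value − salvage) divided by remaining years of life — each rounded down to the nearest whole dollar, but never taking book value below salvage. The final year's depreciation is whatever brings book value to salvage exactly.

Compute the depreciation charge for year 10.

$10,700

Depreciable base = $251,761 − $20,700 = $231,061.
Year 1: DB = ⌊$251,761 × 200%/10⌋ = $50,352; SL = ⌊$231,061/10⌋ = $23,106 → take DB $50,352. Book value $201,409.
Year 2: DB = ⌊$201,409 × 200%/10⌋ = $40,281; SL = ⌊$180,709/9⌋ = $20,078 → take DB $40,281. Book value $161,128.
Year 3: DB = ⌊$161,128 × 200%/10⌋ = $32,225; SL = ⌊$140,428/8⌋ = $17,553 → take DB $32,225. Book value $128,903.
Year 4: DB = ⌊$128,903 × 200%/10⌋ = $25,780; SL = ⌊$108,203/7⌋ = $15,457 → take DB $25,780. Book value $103,123.
Year 5: DB = ⌊$103,123 × 200%/10⌋ = $20,624; SL = ⌊$82,423/6⌋ = $13,737 → take DB $20,624. Book value $82,499.
Year 6: DB = ⌊$82,499 × 200%/10⌋ = $16,499; SL = ⌊$61,799/5⌋ = $12,359 → take DB $16,499. Book value $66,000.
Year 7: DB = ⌊$66,000 × 200%/10⌋ = $13,200; SL = ⌊$45,300/4⌋ = $11,325 → take DB $13,200. Book value $52,800.
Year 8: DB = ⌊$52,800 × 200%/10⌋ = $10,560; SL = ⌊$32,100/3⌋ = $10,700 → take SL $10,700. Book value $42,100.
Year 9: DB = ⌊$42,100 × 200%/10⌋ = $8,420; SL = ⌊$21,400/2⌋ = $10,700 → take SL $10,700. Book value $31,400.
Year 10 (final): $31,400 − $20,700 = $10,700. Book value $20,700.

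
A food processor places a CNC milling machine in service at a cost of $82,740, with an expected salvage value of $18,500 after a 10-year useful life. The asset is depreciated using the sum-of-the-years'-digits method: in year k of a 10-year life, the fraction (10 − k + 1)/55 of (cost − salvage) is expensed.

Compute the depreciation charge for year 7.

Depreciable base = $82,740 − $18,500 = $64,240.
Sum of the years' digits = 10+9+8+7+6+5+4+3+2+1 = 55.
Year 1: $64,240 × 10/55 = $11,680. Book value $71,060.
Year 2: $64,240 × 9/55 = $10,512. Book value $60,548.
Year 3: $64,240 × 8/55 = $9,344. Book value $51,204.
Year 4: $64,240 × 7/55 = $8,176. Book value $43,028.
Year 5: $64,240 × 6/55 = $7,008. Book value $36,020.
Year 6: $64,240 × 5/55 = $5,840. Book value $30,180.
Year 7: $64,240 × 4/55 = $4,672. Book value $25,508.

$4,672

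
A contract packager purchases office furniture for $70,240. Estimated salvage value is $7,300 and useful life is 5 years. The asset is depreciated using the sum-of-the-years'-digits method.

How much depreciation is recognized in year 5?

$4,196

Depreciable base = $70,240 − $7,300 = $62,940.
Sum of the years' digits = 5+4+3+2+1 = 15.
Year 1: $62,940 × 5/15 = $20,980. Book value $49,260.
Year 2: $62,940 × 4/15 = $16,784. Book value $32,476.
Year 3: $62,940 × 3/15 = $12,588. Book value $19,888.
Year 4: $62,940 × 2/15 = $8,392. Book value $11,496.
Year 5: $62,940 × 1/15 = $4,196. Book value $7,300.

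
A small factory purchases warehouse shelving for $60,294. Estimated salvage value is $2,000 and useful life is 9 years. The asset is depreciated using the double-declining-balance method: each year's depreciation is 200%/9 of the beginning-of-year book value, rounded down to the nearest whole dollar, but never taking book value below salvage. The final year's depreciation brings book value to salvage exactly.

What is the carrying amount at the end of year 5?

$17,163

Depreciable base = $60,294 − $2,000 = $58,294.
Year 1: ⌊$60,294 × 200%/9⌋ = $13,398. Book value $46,896.
Year 2: ⌊$46,896 × 200%/9⌋ = $10,421. Book value $36,475.
Year 3: ⌊$36,475 × 200%/9⌋ = $8,105. Book value $28,370.
Year 4: ⌊$28,370 × 200%/9⌋ = $6,304. Book value $22,066.
Year 5: ⌊$22,066 × 200%/9⌋ = $4,903. Book value $17,163.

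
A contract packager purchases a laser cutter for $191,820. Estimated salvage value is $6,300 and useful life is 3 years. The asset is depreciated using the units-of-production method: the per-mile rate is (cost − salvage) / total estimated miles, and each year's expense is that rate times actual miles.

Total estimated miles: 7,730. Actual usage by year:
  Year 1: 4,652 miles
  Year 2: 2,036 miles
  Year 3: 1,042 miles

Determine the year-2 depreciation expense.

$48,864

Depreciable base = $191,820 − $6,300 = $185,520.
Rate = $185,520 / 7,730 miles = $24 per mile.
Year 1: 4,652 × $24 = $111,648. Book value $80,172.
Year 2: 2,036 × $24 = $48,864. Book value $31,308.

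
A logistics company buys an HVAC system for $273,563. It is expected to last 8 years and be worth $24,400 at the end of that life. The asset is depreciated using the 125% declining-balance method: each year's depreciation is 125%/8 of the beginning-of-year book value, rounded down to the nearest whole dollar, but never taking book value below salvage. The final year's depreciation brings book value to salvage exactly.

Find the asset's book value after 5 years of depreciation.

$116,986

Depreciable base = $273,563 − $24,400 = $249,163.
Year 1: ⌊$273,563 × 125%/8⌋ = $42,744. Book value $230,819.
Year 2: ⌊$230,819 × 125%/8⌋ = $36,065. Book value $194,754.
Year 3: ⌊$194,754 × 125%/8⌋ = $30,430. Book value $164,324.
Year 4: ⌊$164,324 × 125%/8⌋ = $25,675. Book value $138,649.
Year 5: ⌊$138,649 × 125%/8⌋ = $21,663. Book value $116,986.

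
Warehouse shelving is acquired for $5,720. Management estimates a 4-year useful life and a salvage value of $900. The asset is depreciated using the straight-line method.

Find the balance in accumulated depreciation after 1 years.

$1,205

Depreciable base = $5,720 − $900 = $4,820.
Annual expense = $4,820 / 4 = $1,205.
End of year 1: book value $4,515.
Accumulated through year 1 = $5,720 − $4,515 = $1,205.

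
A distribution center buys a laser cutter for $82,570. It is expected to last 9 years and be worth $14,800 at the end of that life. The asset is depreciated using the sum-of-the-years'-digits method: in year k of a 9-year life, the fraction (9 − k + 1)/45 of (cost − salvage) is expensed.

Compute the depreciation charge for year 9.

$1,506

Depreciable base = $82,570 − $14,800 = $67,770.
Sum of the years' digits = 9+8+7+6+5+4+3+2+1 = 45.
Year 1: $67,770 × 9/45 = $13,554. Book value $69,016.
Year 2: $67,770 × 8/45 = $12,048. Book value $56,968.
Year 3: $67,770 × 7/45 = $10,542. Book value $46,426.
Year 4: $67,770 × 6/45 = $9,036. Book value $37,390.
Year 5: $67,770 × 5/45 = $7,530. Book value $29,860.
Year 6: $67,770 × 4/45 = $6,024. Book value $23,836.
Year 7: $67,770 × 3/45 = $4,518. Book value $19,318.
Year 8: $67,770 × 2/45 = $3,012. Book value $16,306.
Year 9: $67,770 × 1/45 = $1,506. Book value $14,800.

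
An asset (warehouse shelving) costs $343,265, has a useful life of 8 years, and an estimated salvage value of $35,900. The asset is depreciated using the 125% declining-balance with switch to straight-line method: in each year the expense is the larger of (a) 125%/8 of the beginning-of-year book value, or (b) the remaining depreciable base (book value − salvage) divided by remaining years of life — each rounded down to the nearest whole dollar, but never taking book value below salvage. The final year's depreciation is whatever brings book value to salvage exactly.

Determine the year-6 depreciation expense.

Depreciable base = $343,265 − $35,900 = $307,365.
Year 1: DB = ⌊$343,265 × 125%/8⌋ = $53,635; SL = ⌊$307,365/8⌋ = $38,420 → take DB $53,635. Book value $289,630.
Year 2: DB = ⌊$289,630 × 125%/8⌋ = $45,254; SL = ⌊$253,730/7⌋ = $36,247 → take DB $45,254. Book value $244,376.
Year 3: DB = ⌊$244,376 × 125%/8⌋ = $38,183; SL = ⌊$208,476/6⌋ = $34,746 → take DB $38,183. Book value $206,193.
Year 4: DB = ⌊$206,193 × 125%/8⌋ = $32,217; SL = ⌊$170,293/5⌋ = $34,058 → take SL $34,058. Book value $172,135.
Year 5: DB = ⌊$172,135 × 125%/8⌋ = $26,896; SL = ⌊$136,235/4⌋ = $34,058 → take SL $34,058. Book value $138,077.
Year 6: DB = ⌊$138,077 × 125%/8⌋ = $21,574; SL = ⌊$102,177/3⌋ = $34,059 → take SL $34,059. Book value $104,018.

$34,059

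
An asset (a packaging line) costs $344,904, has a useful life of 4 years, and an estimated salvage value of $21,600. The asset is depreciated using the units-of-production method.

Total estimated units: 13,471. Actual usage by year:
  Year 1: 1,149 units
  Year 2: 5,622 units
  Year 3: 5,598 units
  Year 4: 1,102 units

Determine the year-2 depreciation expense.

$134,928

Depreciable base = $344,904 − $21,600 = $323,304.
Rate = $323,304 / 13,471 units = $24 per unit.
Year 1: 1,149 × $24 = $27,576. Book value $317,328.
Year 2: 5,622 × $24 = $134,928. Book value $182,400.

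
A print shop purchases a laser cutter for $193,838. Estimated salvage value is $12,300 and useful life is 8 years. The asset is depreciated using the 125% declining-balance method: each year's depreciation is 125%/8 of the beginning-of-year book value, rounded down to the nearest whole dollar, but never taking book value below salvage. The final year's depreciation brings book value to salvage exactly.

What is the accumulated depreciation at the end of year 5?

$110,945

Depreciable base = $193,838 − $12,300 = $181,538.
Year 1: ⌊$193,838 × 125%/8⌋ = $30,287. Book value $163,551.
Year 2: ⌊$163,551 × 125%/8⌋ = $25,554. Book value $137,997.
Year 3: ⌊$137,997 × 125%/8⌋ = $21,562. Book value $116,435.
Year 4: ⌊$116,435 × 125%/8⌋ = $18,192. Book value $98,243.
Year 5: ⌊$98,243 × 125%/8⌋ = $15,350. Book value $82,893.
Accumulated through year 5 = $193,838 − $82,893 = $110,945.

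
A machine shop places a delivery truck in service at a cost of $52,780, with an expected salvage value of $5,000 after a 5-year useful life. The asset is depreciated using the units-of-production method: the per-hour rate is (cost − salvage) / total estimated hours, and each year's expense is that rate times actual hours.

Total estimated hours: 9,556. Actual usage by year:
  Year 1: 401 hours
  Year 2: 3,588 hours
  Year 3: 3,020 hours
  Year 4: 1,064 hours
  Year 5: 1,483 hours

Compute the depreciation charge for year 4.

Depreciable base = $52,780 − $5,000 = $47,780.
Rate = $47,780 / 9,556 hours = $5 per hour.
Year 1: 401 × $5 = $2,005. Book value $50,775.
Year 2: 3,588 × $5 = $17,940. Book value $32,835.
Year 3: 3,020 × $5 = $15,100. Book value $17,735.
Year 4: 1,064 × $5 = $5,320. Book value $12,415.

$5,320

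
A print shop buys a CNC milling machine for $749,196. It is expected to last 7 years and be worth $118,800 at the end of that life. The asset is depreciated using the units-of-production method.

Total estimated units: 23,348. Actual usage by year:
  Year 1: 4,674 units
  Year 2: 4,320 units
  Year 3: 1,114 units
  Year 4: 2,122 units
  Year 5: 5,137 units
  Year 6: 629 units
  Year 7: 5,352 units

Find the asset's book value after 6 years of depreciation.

$263,304

Depreciable base = $749,196 − $118,800 = $630,396.
Rate = $630,396 / 23,348 units = $27 per unit.
Year 1: 4,674 × $27 = $126,198. Book value $622,998.
Year 2: 4,320 × $27 = $116,640. Book value $506,358.
Year 3: 1,114 × $27 = $30,078. Book value $476,280.
Year 4: 2,122 × $27 = $57,294. Book value $418,986.
Year 5: 5,137 × $27 = $138,699. Book value $280,287.
Year 6: 629 × $27 = $16,983. Book value $263,304.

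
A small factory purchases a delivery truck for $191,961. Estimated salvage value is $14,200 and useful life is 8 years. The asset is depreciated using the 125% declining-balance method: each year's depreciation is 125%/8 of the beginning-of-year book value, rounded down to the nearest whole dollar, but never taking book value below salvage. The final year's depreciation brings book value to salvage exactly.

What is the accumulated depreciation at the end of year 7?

$133,518

Depreciable base = $191,961 − $14,200 = $177,761.
Year 1: ⌊$191,961 × 125%/8⌋ = $29,993. Book value $161,968.
Year 2: ⌊$161,968 × 125%/8⌋ = $25,307. Book value $136,661.
Year 3: ⌊$136,661 × 125%/8⌋ = $21,353. Book value $115,308.
Year 4: ⌊$115,308 × 125%/8⌋ = $18,016. Book value $97,292.
Year 5: ⌊$97,292 × 125%/8⌋ = $15,201. Book value $82,091.
Year 6: ⌊$82,091 × 125%/8⌋ = $12,826. Book value $69,265.
Year 7: ⌊$69,265 × 125%/8⌋ = $10,822. Book value $58,443.
Accumulated through year 7 = $191,961 − $58,443 = $133,518.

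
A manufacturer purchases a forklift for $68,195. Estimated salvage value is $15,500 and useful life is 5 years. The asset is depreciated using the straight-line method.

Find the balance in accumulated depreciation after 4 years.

Depreciable base = $68,195 − $15,500 = $52,695.
Annual expense = $52,695 / 5 = $10,539.
End of year 1: book value $57,656.
End of year 2: book value $47,117.
End of year 3: book value $36,578.
End of year 4: book value $26,039.
Accumulated through year 4 = $68,195 − $26,039 = $42,156.

$42,156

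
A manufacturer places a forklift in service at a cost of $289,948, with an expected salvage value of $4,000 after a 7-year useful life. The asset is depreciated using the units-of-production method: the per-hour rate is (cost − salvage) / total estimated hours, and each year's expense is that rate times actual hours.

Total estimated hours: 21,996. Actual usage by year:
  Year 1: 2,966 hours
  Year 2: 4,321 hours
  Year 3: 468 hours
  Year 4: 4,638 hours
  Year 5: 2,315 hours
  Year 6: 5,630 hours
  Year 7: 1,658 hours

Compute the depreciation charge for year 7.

Depreciable base = $289,948 − $4,000 = $285,948.
Rate = $285,948 / 21,996 hours = $13 per hour.
Year 1: 2,966 × $13 = $38,558. Book value $251,390.
Year 2: 4,321 × $13 = $56,173. Book value $195,217.
Year 3: 468 × $13 = $6,084. Book value $189,133.
Year 4: 4,638 × $13 = $60,294. Book value $128,839.
Year 5: 2,315 × $13 = $30,095. Book value $98,744.
Year 6: 5,630 × $13 = $73,190. Book value $25,554.
Year 7: 1,658 × $13 = $21,554. Book value $4,000.

$21,554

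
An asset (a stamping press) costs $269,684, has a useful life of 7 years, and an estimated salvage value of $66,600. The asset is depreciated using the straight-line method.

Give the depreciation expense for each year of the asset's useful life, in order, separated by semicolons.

Depreciable base = $269,684 − $66,600 = $203,084.
Annual expense = $203,084 / 7 = $29,012.
End of year 1: book value $240,672.
End of year 2: book value $211,660.
End of year 3: book value $182,648.
End of year 4: book value $153,636.
End of year 5: book value $124,624.
End of year 6: book value $95,612.
End of year 7: book value $66,600.

$29,012; $29,012; $29,012; $29,012; $29,012; $29,012; $29,012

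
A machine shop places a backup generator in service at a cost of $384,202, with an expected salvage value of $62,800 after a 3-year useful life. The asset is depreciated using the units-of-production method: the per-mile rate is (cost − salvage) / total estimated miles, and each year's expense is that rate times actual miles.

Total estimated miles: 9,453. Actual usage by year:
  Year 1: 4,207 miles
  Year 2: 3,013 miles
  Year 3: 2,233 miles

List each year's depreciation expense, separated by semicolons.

Depreciable base = $384,202 − $62,800 = $321,402.
Rate = $321,402 / 9,453 miles = $34 per mile.
Year 1: 4,207 × $34 = $143,038. Book value $241,164.
Year 2: 3,013 × $34 = $102,442. Book value $138,722.
Year 3: 2,233 × $34 = $75,922. Book value $62,800.

$143,038; $102,442; $75,922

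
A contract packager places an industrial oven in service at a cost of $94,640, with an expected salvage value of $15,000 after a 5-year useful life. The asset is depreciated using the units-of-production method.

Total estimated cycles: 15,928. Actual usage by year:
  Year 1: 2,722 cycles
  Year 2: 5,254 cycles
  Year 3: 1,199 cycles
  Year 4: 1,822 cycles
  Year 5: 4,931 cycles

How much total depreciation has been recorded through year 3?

$45,875

Depreciable base = $94,640 − $15,000 = $79,640.
Rate = $79,640 / 15,928 cycles = $5 per cycle.
Year 1: 2,722 × $5 = $13,610. Book value $81,030.
Year 2: 5,254 × $5 = $26,270. Book value $54,760.
Year 3: 1,199 × $5 = $5,995. Book value $48,765.
Accumulated through year 3 = $94,640 − $48,765 = $45,875.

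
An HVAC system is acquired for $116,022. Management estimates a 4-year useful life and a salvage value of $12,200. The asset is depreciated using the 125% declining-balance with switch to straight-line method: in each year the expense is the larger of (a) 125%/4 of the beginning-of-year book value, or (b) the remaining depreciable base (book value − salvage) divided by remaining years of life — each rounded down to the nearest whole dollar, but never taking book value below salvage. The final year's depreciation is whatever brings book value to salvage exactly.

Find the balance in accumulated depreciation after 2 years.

$61,182

Depreciable base = $116,022 − $12,200 = $103,822.
Year 1: DB = ⌊$116,022 × 125%/4⌋ = $36,256; SL = ⌊$103,822/4⌋ = $25,955 → take DB $36,256. Book value $79,766.
Year 2: DB = ⌊$79,766 × 125%/4⌋ = $24,926; SL = ⌊$67,566/3⌋ = $22,522 → take DB $24,926. Book value $54,840.
Accumulated through year 2 = $116,022 − $54,840 = $61,182.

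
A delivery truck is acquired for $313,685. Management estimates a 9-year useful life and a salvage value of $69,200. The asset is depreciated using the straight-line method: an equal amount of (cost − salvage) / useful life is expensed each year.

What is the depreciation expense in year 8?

$27,165

Depreciable base = $313,685 − $69,200 = $244,485.
Annual expense = $244,485 / 9 = $27,165.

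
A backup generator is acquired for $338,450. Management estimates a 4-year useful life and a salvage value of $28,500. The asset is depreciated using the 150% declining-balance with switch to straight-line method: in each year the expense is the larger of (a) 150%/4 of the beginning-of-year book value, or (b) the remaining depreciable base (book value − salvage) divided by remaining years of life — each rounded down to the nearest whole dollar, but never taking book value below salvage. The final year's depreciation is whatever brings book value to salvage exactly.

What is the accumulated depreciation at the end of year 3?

$258,096

Depreciable base = $338,450 − $28,500 = $309,950.
Year 1: DB = ⌊$338,450 × 150%/4⌋ = $126,918; SL = ⌊$309,950/4⌋ = $77,487 → take DB $126,918. Book value $211,532.
Year 2: DB = ⌊$211,532 × 150%/4⌋ = $79,324; SL = ⌊$183,032/3⌋ = $61,010 → take DB $79,324. Book value $132,208.
Year 3: DB = ⌊$132,208 × 150%/4⌋ = $49,578; SL = ⌊$103,708/2⌋ = $51,854 → take SL $51,854. Book value $80,354.
Accumulated through year 3 = $338,450 − $80,354 = $258,096.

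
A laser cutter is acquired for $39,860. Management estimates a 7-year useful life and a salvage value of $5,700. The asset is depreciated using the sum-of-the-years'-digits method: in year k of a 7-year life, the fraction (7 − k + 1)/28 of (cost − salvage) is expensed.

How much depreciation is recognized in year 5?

$3,660

Depreciable base = $39,860 − $5,700 = $34,160.
Sum of the years' digits = 7+6+5+4+3+2+1 = 28.
Year 1: $34,160 × 7/28 = $8,540. Book value $31,320.
Year 2: $34,160 × 6/28 = $7,320. Book value $24,000.
Year 3: $34,160 × 5/28 = $6,100. Book value $17,900.
Year 4: $34,160 × 4/28 = $4,880. Book value $13,020.
Year 5: $34,160 × 3/28 = $3,660. Book value $9,360.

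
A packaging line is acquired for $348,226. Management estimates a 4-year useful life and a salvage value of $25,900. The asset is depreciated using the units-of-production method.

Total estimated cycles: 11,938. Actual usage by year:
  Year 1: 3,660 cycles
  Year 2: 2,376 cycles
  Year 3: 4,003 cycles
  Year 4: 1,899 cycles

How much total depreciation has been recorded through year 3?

Depreciable base = $348,226 − $25,900 = $322,326.
Rate = $322,326 / 11,938 cycles = $27 per cycle.
Year 1: 3,660 × $27 = $98,820. Book value $249,406.
Year 2: 2,376 × $27 = $64,152. Book value $185,254.
Year 3: 4,003 × $27 = $108,081. Book value $77,173.
Accumulated through year 3 = $348,226 − $77,173 = $271,053.

$271,053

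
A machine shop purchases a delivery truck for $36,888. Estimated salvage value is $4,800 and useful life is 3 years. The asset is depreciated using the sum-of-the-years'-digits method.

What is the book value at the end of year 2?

Depreciable base = $36,888 − $4,800 = $32,088.
Sum of the years' digits = 3+2+1 = 6.
Year 1: $32,088 × 3/6 = $16,044. Book value $20,844.
Year 2: $32,088 × 2/6 = $10,696. Book value $10,148.

$10,148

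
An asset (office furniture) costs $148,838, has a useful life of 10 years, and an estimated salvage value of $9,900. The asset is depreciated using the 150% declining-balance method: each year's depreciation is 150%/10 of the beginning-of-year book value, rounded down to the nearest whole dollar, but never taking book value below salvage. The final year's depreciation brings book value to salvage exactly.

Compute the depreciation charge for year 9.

Depreciable base = $148,838 − $9,900 = $138,938.
Year 1: ⌊$148,838 × 150%/10⌋ = $22,325. Book value $126,513.
Year 2: ⌊$126,513 × 150%/10⌋ = $18,976. Book value $107,537.
Year 3: ⌊$107,537 × 150%/10⌋ = $16,130. Book value $91,407.
Year 4: ⌊$91,407 × 150%/10⌋ = $13,711. Book value $77,696.
Year 5: ⌊$77,696 × 150%/10⌋ = $11,654. Book value $66,042.
Year 6: ⌊$66,042 × 150%/10⌋ = $9,906. Book value $56,136.
Year 7: ⌊$56,136 × 150%/10⌋ = $8,420. Book value $47,716.
Year 8: ⌊$47,716 × 150%/10⌋ = $7,157. Book value $40,559.
Year 9: ⌊$40,559 × 150%/10⌋ = $6,083. Book value $34,476.

$6,083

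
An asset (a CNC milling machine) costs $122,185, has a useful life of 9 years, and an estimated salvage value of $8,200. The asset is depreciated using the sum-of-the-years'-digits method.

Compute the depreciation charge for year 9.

Depreciable base = $122,185 − $8,200 = $113,985.
Sum of the years' digits = 9+8+7+6+5+4+3+2+1 = 45.
Year 1: $113,985 × 9/45 = $22,797. Book value $99,388.
Year 2: $113,985 × 8/45 = $20,264. Book value $79,124.
Year 3: $113,985 × 7/45 = $17,731. Book value $61,393.
Year 4: $113,985 × 6/45 = $15,198. Book value $46,195.
Year 5: $113,985 × 5/45 = $12,665. Book value $33,530.
Year 6: $113,985 × 4/45 = $10,132. Book value $23,398.
Year 7: $113,985 × 3/45 = $7,599. Book value $15,799.
Year 8: $113,985 × 2/45 = $5,066. Book value $10,733.
Year 9: $113,985 × 1/45 = $2,533. Book value $8,200.

$2,533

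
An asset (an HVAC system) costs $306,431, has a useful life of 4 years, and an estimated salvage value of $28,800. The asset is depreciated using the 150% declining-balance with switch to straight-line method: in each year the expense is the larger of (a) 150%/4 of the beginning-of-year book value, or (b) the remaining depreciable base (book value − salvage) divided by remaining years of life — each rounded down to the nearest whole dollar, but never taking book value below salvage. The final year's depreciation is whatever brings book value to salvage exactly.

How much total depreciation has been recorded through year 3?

$232,181

Depreciable base = $306,431 − $28,800 = $277,631.
Year 1: DB = ⌊$306,431 × 150%/4⌋ = $114,911; SL = ⌊$277,631/4⌋ = $69,407 → take DB $114,911. Book value $191,520.
Year 2: DB = ⌊$191,520 × 150%/4⌋ = $71,820; SL = ⌊$162,720/3⌋ = $54,240 → take DB $71,820. Book value $119,700.
Year 3: DB = ⌊$119,700 × 150%/4⌋ = $44,887; SL = ⌊$90,900/2⌋ = $45,450 → take SL $45,450. Book value $74,250.
Accumulated through year 3 = $306,431 − $74,250 = $232,181.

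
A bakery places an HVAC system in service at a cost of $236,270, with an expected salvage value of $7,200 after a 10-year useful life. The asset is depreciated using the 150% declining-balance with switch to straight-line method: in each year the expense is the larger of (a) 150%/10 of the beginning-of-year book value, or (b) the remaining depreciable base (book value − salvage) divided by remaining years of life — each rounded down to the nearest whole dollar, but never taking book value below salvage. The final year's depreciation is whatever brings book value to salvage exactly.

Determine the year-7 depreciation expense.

$19,356

Depreciable base = $236,270 − $7,200 = $229,070.
Year 1: DB = ⌊$236,270 × 150%/10⌋ = $35,440; SL = ⌊$229,070/10⌋ = $22,907 → take DB $35,440. Book value $200,830.
Year 2: DB = ⌊$200,830 × 150%/10⌋ = $30,124; SL = ⌊$193,630/9⌋ = $21,514 → take DB $30,124. Book value $170,706.
Year 3: DB = ⌊$170,706 × 150%/10⌋ = $25,605; SL = ⌊$163,506/8⌋ = $20,438 → take DB $25,605. Book value $145,101.
Year 4: DB = ⌊$145,101 × 150%/10⌋ = $21,765; SL = ⌊$137,901/7⌋ = $19,700 → take DB $21,765. Book value $123,336.
Year 5: DB = ⌊$123,336 × 150%/10⌋ = $18,500; SL = ⌊$116,136/6⌋ = $19,356 → take SL $19,356. Book value $103,980.
Year 6: DB = ⌊$103,980 × 150%/10⌋ = $15,597; SL = ⌊$96,780/5⌋ = $19,356 → take SL $19,356. Book value $84,624.
Year 7: DB = ⌊$84,624 × 150%/10⌋ = $12,693; SL = ⌊$77,424/4⌋ = $19,356 → take SL $19,356. Book value $65,268.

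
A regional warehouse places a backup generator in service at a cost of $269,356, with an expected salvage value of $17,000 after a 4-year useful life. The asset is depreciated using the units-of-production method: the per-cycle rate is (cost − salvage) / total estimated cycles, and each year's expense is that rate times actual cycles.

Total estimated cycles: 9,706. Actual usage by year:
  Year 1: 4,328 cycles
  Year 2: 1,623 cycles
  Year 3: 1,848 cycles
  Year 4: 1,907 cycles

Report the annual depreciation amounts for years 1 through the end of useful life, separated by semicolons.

Depreciable base = $269,356 − $17,000 = $252,356.
Rate = $252,356 / 9,706 cycles = $26 per cycle.
Year 1: 4,328 × $26 = $112,528. Book value $156,828.
Year 2: 1,623 × $26 = $42,198. Book value $114,630.
Year 3: 1,848 × $26 = $48,048. Book value $66,582.
Year 4: 1,907 × $26 = $49,582. Book value $17,000.

$112,528; $42,198; $48,048; $49,582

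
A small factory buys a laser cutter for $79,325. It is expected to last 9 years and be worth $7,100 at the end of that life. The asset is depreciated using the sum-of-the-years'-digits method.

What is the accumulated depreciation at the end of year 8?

$70,620

Depreciable base = $79,325 − $7,100 = $72,225.
Sum of the years' digits = 9+8+7+6+5+4+3+2+1 = 45.
Year 1: $72,225 × 9/45 = $14,445. Book value $64,880.
Year 2: $72,225 × 8/45 = $12,840. Book value $52,040.
Year 3: $72,225 × 7/45 = $11,235. Book value $40,805.
Year 4: $72,225 × 6/45 = $9,630. Book value $31,175.
Year 5: $72,225 × 5/45 = $8,025. Book value $23,150.
Year 6: $72,225 × 4/45 = $6,420. Book value $16,730.
Year 7: $72,225 × 3/45 = $4,815. Book value $11,915.
Year 8: $72,225 × 2/45 = $3,210. Book value $8,705.
Accumulated through year 8 = $79,325 − $8,705 = $70,620.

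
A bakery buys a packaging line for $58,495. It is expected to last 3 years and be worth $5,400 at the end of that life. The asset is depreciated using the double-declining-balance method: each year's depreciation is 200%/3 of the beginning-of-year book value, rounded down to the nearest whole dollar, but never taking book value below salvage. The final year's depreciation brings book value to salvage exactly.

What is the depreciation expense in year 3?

$1,100

Depreciable base = $58,495 − $5,400 = $53,095.
Year 1: ⌊$58,495 × 200%/3⌋ = $38,996. Book value $19,499.
Year 2: ⌊$19,499 × 200%/3⌋ = $12,999. Book value $6,500.
Year 3 (final): $6,500 − $5,400 = $1,100. Book value $5,400.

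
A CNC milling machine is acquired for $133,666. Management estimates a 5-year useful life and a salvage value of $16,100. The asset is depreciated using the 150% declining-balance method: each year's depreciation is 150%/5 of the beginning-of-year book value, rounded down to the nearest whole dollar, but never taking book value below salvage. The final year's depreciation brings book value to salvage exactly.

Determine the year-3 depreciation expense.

$19,649

Depreciable base = $133,666 − $16,100 = $117,566.
Year 1: ⌊$133,666 × 150%/5⌋ = $40,099. Book value $93,567.
Year 2: ⌊$93,567 × 150%/5⌋ = $28,070. Book value $65,497.
Year 3: ⌊$65,497 × 150%/5⌋ = $19,649. Book value $45,848.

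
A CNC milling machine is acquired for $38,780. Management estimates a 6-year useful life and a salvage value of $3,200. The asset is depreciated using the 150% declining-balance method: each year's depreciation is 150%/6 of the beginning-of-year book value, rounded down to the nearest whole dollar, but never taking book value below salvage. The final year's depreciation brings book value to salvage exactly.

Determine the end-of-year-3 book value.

Depreciable base = $38,780 − $3,200 = $35,580.
Year 1: ⌊$38,780 × 150%/6⌋ = $9,695. Book value $29,085.
Year 2: ⌊$29,085 × 150%/6⌋ = $7,271. Book value $21,814.
Year 3: ⌊$21,814 × 150%/6⌋ = $5,453. Book value $16,361.

$16,361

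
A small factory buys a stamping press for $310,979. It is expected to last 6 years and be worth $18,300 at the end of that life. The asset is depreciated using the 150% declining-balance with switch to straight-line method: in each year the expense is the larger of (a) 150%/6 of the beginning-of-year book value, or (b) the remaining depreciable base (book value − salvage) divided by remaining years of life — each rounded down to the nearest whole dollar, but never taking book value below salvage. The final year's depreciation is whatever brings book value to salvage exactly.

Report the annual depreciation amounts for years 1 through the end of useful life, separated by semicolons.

Depreciable base = $310,979 − $18,300 = $292,679.
Year 1: DB = ⌊$310,979 × 150%/6⌋ = $77,744; SL = ⌊$292,679/6⌋ = $48,779 → take DB $77,744. Book value $233,235.
Year 2: DB = ⌊$233,235 × 150%/6⌋ = $58,308; SL = ⌊$214,935/5⌋ = $42,987 → take DB $58,308. Book value $174,927.
Year 3: DB = ⌊$174,927 × 150%/6⌋ = $43,731; SL = ⌊$156,627/4⌋ = $39,156 → take DB $43,731. Book value $131,196.
Year 4: DB = ⌊$131,196 × 150%/6⌋ = $32,799; SL = ⌊$112,896/3⌋ = $37,632 → take SL $37,632. Book value $93,564.
Year 5: DB = ⌊$93,564 × 150%/6⌋ = $23,391; SL = ⌊$75,264/2⌋ = $37,632 → take SL $37,632. Book value $55,932.
Year 6 (final): $55,932 − $18,300 = $37,632. Book value $18,300.

$77,744; $58,308; $43,731; $37,632; $37,632; $37,632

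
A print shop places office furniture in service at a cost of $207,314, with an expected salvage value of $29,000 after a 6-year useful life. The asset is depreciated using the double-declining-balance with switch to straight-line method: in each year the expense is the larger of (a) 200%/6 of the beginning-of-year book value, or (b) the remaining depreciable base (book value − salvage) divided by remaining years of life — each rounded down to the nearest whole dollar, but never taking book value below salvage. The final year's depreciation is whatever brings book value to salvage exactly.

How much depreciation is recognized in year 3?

Depreciable base = $207,314 − $29,000 = $178,314.
Year 1: DB = ⌊$207,314 × 200%/6⌋ = $69,104; SL = ⌊$178,314/6⌋ = $29,719 → take DB $69,104. Book value $138,210.
Year 2: DB = ⌊$138,210 × 200%/6⌋ = $46,070; SL = ⌊$109,210/5⌋ = $21,842 → take DB $46,070. Book value $92,140.
Year 3: DB = ⌊$92,140 × 200%/6⌋ = $30,713; SL = ⌊$63,140/4⌋ = $15,785 → take DB $30,713. Book value $61,427.

$30,713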